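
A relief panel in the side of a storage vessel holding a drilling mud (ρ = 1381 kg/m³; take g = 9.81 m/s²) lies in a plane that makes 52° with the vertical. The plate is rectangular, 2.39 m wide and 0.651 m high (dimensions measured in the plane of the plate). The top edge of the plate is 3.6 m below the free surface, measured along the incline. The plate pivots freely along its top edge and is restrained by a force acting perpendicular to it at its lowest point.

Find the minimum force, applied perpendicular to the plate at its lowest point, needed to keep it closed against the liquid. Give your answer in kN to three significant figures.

γ = ρg = 1381 × 9.81 / 1000 = 13.54761 kN/m³.
The plate makes 52° with the vertical, i.e. θ = 90° − 52° = 38° to the horizontal. Measuring y along the incline from the free-surface line, vertical depth h = y·sinθ with sinθ = 0.615661.
The centroid lies 0.651/2 = 0.3255 m below the top edge, so y_c = 3.6 + 0.3255 = 3.9255 m and h_c = 3.9255 × 0.615661 = 2.41678 m.
A = 2.39 × 0.651 = 1.55589 m².
Resultant F = γ·h_c·A = 13.54761 × 2.41678 × 1.55589 = 50.9423 kN.
I_c = b·h³/12 = 2.39 × 0.651³/12 = 0.054949 m⁴.
Centre of pressure: y_p = y_c + I_c/(y_c·A) = 3.9255 + 0.054949/(3.9255 × 1.55589) = 3.9255 + 0.00899676 = 3.9345 m along the plane.
The resultant acts 0.3255 + 0.00899676 = 0.334497 m (along the plate) below the hinge at the top edge, so the moment about the hinge is M = F × 0.334497 = 50.9423 × 0.334497 = 17.04 kN·m.
A normal force at the bottom, 0.651 m from the hinge, must supply this moment: P = 17.04/0.651 = 26.1751 kN.

P ≈ 26.2 kN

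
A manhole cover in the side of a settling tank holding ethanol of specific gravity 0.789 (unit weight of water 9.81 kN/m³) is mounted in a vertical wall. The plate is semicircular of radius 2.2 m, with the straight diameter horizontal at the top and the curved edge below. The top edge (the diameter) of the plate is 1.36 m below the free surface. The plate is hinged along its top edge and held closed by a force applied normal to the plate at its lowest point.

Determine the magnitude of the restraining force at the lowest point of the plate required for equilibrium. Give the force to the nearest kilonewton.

P ≈ 66 kN

γ = 0.789 × 9.81 = 7.74009 kN/m³.
The centroid of a semicircle lies 4r/(3π) = 0.933709 m from the diameter, here below the top edge, so the centroid depth is h_c = 1.36 + 0.933709 = 2.29371 m.
A = πr²/2 = π × 2.2²/2 = 7.60265 m².
Resultant F = γ·h_c·A = 7.74009 × 2.29371 × 7.60265 = 134.974 kN.
I_c = (π/8 − 8/(9π))·r⁴ = 0.109757 × 2.2⁴ = 2.57112 m⁴.
Centre of pressure: y_p = y_c + I_c/(y_c·A) = 2.29371 + 2.57112/(2.29371 × 7.60265) = 2.29371 + 0.147441 = 2.44115 m along the plane.
The resultant acts 0.933709 + 0.147441 = 1.08115 m (along the plate) below the hinge at the top edge, so the moment about the hinge is M = F × 1.08115 = 134.974 × 1.08115 = 145.927 kN·m.
A normal force at the bottom, 2.2 m from the hinge, must supply this moment: P = 145.927/2.2 = 66.3305 kN.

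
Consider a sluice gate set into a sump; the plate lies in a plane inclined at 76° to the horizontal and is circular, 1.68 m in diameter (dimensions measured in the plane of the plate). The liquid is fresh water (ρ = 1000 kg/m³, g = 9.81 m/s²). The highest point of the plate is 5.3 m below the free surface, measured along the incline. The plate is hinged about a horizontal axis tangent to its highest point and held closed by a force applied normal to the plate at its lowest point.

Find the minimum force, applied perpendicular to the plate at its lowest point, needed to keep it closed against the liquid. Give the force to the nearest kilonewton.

P ≈ 67 kN

γ = ρg = 1000 × 9.81 = 9810 N/m³ = 9.81 kN/m³.
Let θ = 76° be the plate's angle to the horizontal; measure y along the incline from where the plane meets the free surface. Vertical depth h = y·sinθ with sinθ = 0.970296.
The centroid is at the centre, 0.84 m below the top of the plate, so y_c = 5.3 + 0.84 = 6.14 m and h_c = 6.14 × 0.970296 = 5.95762 m.
A = π(0.84)² = 2.21671 m².
Resultant F = γ·h_c·A = 9.81 × 5.95762 × 2.21671 = 129.554 kN.
I_c = πr⁴/4 = π × 0.84⁴/4 = 0.391027 m⁴.
Centre of pressure: y_p = y_c + I_c/(y_c·A) = 6.14 + 0.391027/(6.14 × 2.21671) = 6.14 + 0.0287296 = 6.16873 m along the plane.
The resultant acts 0.84 + 0.0287296 = 0.86873 m (along the plate) below the hinge at the top edge, so the moment about the hinge is M = F × 0.86873 = 129.554 × 0.86873 = 112.547 kN·m.
A normal force at the bottom, 1.68 m from the hinge, must supply this moment: P = 112.547/1.68 = 66.9923 kN.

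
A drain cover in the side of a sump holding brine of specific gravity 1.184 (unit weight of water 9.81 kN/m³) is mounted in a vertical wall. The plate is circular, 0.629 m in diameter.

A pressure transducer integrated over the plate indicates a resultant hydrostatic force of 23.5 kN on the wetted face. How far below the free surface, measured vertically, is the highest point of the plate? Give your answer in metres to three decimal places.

γ = 1.184 × 9.81 = 11.61504 kN/m³.
A = π(0.3145)² = 0.310736 m².
From F = γ·h_c·A, the centroid depth is h_c = 23.5/(11.61504 × 0.310736) = 6.51112 m.
The centroid is at the centre, 0.3145 m below the top of the plate, so the highest point sits at h_top = 6.51112 − 0.3145 = 6.19662 m below the surface.

d_top ≈ 6.197 m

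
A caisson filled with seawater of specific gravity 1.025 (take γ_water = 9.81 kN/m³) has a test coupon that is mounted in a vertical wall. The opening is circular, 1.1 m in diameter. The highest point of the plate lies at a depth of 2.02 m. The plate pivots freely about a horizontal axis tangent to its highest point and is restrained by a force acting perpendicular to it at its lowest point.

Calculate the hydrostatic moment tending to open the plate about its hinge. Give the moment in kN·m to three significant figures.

γ = 1.025 × 9.81 = 10.05525 kN/m³.
The centroid is at the centre, 0.55 m below the top of the plate, so the centroid depth is h_c = 2.02 + 0.55 = 2.57 m.
A = π(0.55)² = 0.950332 m².
Resultant F = γ·h_c·A = 10.05525 × 2.57 × 0.950332 = 24.5585 kN.
I_c = πr⁴/4 = π × 0.55⁴/4 = 0.0718688 m⁴.
Centre of pressure: y_p = y_c + I_c/(y_c·A) = 2.57 + 0.0718688/(2.57 × 0.950332) = 2.57 + 0.029426 = 2.59943 m along the plane.
The resultant acts 0.55 + 0.029426 = 0.579426 m (along the plate) below the hinge at the top edge, so the moment about the hinge is M = F × 0.579426 = 24.5585 × 0.579426 = 14.2298 kN·m.

M ≈ 14.2 kN·m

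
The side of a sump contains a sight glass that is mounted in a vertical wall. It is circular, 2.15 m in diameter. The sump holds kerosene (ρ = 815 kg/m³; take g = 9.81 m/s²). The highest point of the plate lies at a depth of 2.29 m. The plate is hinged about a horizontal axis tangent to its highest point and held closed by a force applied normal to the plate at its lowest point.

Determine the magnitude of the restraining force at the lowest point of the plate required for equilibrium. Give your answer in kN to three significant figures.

P ≈ 52.7 kN

γ = ρg = 815 × 9.81 / 1000 = 7.99515 kN/m³.
The centroid is at the centre, 1.075 m below the top of the plate, so the centroid depth is h_c = 2.29 + 1.075 = 3.365 m.
A = π(1.075)² = 3.6305 m².
Resultant F = γ·h_c·A = 7.99515 × 3.365 × 3.6305 = 97.6738 kN.
I_c = πr⁴/4 = π × 1.075⁴/4 = 1.04888 m⁴.
Centre of pressure: y_p = y_c + I_c/(y_c·A) = 3.365 + 1.04888/(3.365 × 3.6305) = 3.365 + 0.0858567 = 3.45086 m along the plane.
The resultant acts 1.075 + 0.0858567 = 1.16086 m (along the plate) below the hinge at the top edge, so the moment about the hinge is M = F × 1.16086 = 97.6738 × 1.16086 = 113.386 kN·m.
A normal force at the bottom, 2.15 m from the hinge, must supply this moment: P = 113.386/2.15 = 52.7377 kN.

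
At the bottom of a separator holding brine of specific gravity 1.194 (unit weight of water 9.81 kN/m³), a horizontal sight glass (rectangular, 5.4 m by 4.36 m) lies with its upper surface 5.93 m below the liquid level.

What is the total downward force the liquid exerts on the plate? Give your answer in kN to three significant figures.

γ = 1.194 × 9.81 = 11.71314 kN/m³.
The plate is horizontal, so pressure is uniform at p = γ·h = 11.71314 × 5.93 = 69.4589 kN/m².
A = 5.4 × 4.36 = 23.544 m².
F = p·A = 69.4589 × 23.544 = 1635.34 kN.

F ≈ 1640 kN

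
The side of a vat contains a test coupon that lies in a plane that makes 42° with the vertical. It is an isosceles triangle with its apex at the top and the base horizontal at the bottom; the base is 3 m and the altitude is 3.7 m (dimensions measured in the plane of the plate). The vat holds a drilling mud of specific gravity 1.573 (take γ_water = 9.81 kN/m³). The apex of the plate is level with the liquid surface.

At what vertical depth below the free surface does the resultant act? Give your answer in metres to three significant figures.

γ = 1.573 × 9.81 = 15.43113 kN/m³.
The plate makes 42° with the vertical, i.e. θ = 90° − 42° = 48° to the horizontal. Measuring y along the incline from the free-surface line, vertical depth h = y·sinθ with sinθ = 0.743145.
With the apex up, the centroid sits 2h/3 = 2 × 3.7/3 = 2.46667 m below the apex, so y_c = 2.46667 m and h_c = 2.46667 × 0.743145 = 1.83309 m.
A = ½ × 3 × 3.7 = 5.55 m².
Resultant F = γ·h_c·A = 15.43113 × 1.83309 × 5.55 = 156.991 kN.
I_c = b·h³/36 = 3 × 3.7³/36 = 4.22108 m⁴.
Centre of pressure: y_p = y_c + I_c/(y_c·A) = 2.46667 + 4.22108/(2.46667 × 5.55) = 2.46667 + 0.308333 = 2.775 m along the plane.
Vertically, h_p = y_p·sinθ = 2.775 × 0.743145 = 2.06223 m.

h_p = 2.06 m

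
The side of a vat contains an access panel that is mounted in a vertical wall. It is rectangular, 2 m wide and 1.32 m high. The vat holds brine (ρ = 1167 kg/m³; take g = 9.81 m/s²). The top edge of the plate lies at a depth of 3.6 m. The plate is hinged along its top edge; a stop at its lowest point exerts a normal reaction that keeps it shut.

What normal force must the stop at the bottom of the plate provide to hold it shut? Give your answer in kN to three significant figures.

P ≈ 67.7 kN

γ = ρg = 1167 × 9.81 / 1000 = 11.44827 kN/m³.
The centroid lies 1.32/2 = 0.66 m below the top edge, so the centroid depth is h_c = 3.6 + 0.66 = 4.26 m.
A = 2 × 1.32 = 2.64 m².
Resultant F = γ·h_c·A = 11.44827 × 4.26 × 2.64 = 128.752 kN.
I_c = b·h³/12 = 2 × 1.32³/12 = 0.383328 m⁴.
Centre of pressure: y_p = y_c + I_c/(y_c·A) = 4.26 + 0.383328/(4.26 × 2.64) = 4.26 + 0.0340845 = 4.29408 m along the plane.
The resultant acts 0.66 + 0.0340845 = 0.694084 m (along the plate) below the hinge at the top edge, so the moment about the hinge is M = F × 0.694084 = 128.752 × 0.694084 = 89.3647 kN·m.
A normal force at the bottom, 1.32 m from the hinge, must supply this moment: P = 89.3647/1.32 = 67.7005 kN.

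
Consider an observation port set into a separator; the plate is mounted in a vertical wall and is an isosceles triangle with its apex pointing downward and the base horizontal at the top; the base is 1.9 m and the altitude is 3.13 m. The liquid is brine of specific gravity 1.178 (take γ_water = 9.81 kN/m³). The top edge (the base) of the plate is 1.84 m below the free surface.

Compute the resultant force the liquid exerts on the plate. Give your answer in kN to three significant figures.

F ≈ 99.1 kN

γ = 1.178 × 9.81 = 11.55618 kN/m³.
With the apex down, the centroid sits h/3 = 3.13/3 = 1.04333 m below the base (the top edge), so the centroid depth is h_c = 1.84 + 1.04333 = 2.88333 m.
A = ½ × 1.9 × 3.13 = 2.9735 m².
Resultant F = γ·h_c·A = 11.55618 × 2.88333 × 2.9735 = 99.0779 kN.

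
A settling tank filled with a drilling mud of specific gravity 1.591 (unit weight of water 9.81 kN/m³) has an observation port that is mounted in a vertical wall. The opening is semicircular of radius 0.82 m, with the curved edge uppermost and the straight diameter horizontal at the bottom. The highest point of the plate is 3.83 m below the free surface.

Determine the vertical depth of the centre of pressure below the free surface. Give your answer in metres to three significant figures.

γ = 1.591 × 9.81 = 15.60771 kN/m³.
The centroid lies 4r/(3π) = 0.348019 m above the diameter, so r − 4r/(3π) = 0.82 − 0.348019 = 0.471981 m below the topmost point, so the centroid depth is h_c = 3.83 + 0.471981 = 4.30198 m.
A = πr²/2 = π × 0.82²/2 = 1.0562 m².
Resultant F = γ·h_c·A = 15.60771 × 4.30198 × 1.0562 = 70.9176 kN.
I_c = (π/8 − 8/(9π))·r⁴ = 0.109757 × 0.82⁴ = 0.0496235 m⁴.
Centre of pressure: y_p = y_c + I_c/(y_c·A) = 4.30198 + 0.0496235/(4.30198 × 1.0562) = 4.30198 + 0.0109213 = 4.3129 m along the plane.

h_p = 4.31 m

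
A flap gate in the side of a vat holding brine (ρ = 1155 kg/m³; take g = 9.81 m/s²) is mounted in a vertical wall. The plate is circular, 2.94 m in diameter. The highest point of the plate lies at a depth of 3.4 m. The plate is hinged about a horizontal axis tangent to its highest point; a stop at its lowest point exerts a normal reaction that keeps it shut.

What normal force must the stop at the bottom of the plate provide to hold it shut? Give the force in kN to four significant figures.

γ = ρg = 1155 × 9.81 / 1000 = 11.33055 kN/m³.
The centroid is at the centre, 1.47 m below the top of the plate, so the centroid depth is h_c = 3.4 + 1.47 = 4.87 m.
A = π(1.47)² = 6.78867 m².
Resultant F = γ·h_c·A = 11.33055 × 4.87 × 6.78867 = 374.597 kN.
I_c = πr⁴/4 = π × 1.47⁴/4 = 3.66741 m⁴.
Centre of pressure: y_p = y_c + I_c/(y_c·A) = 4.87 + 3.66741/(4.87 × 6.78867) = 4.87 + 0.110929 = 4.98093 m along the plane.
The resultant acts 1.47 + 0.110929 = 1.58093 m (along the plate) below the hinge at the top edge, so the moment about the hinge is M = F × 1.58093 = 374.597 × 1.58093 = 592.212 kN·m.
A normal force at the bottom, 2.94 m from the hinge, must supply this moment: P = 592.212/2.94 = 201.433 kN.

P ≈ 201.4 kN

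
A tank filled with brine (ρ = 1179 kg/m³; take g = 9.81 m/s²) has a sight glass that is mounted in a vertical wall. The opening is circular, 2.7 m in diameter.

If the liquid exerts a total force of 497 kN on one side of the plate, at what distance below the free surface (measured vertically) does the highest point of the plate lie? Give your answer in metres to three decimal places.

γ = ρg = 1179 × 9.81 / 1000 = 11.56599 kN/m³.
A = π(1.35)² = 5.72555 m².
From F = γ·h_c·A, the centroid depth is h_c = 497/(11.56599 × 5.72555) = 7.5051 m.
The centroid is at the centre, 1.35 m below the top of the plate, so the highest point sits at h_top = 7.5051 − 1.35 = 6.1551 m below the surface.

d_top ≈ 6.155 m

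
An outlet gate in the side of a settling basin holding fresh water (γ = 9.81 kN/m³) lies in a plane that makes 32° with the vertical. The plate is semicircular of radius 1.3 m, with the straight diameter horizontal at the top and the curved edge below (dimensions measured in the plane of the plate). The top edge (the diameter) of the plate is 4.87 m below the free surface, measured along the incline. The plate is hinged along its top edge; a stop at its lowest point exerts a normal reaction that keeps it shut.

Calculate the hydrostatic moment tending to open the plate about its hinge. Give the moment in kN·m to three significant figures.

M ≈ 68.7 kN·m

γ = 9.81 kN/m³.
The plate makes 32° with the vertical, i.e. θ = 90° − 32° = 58° to the horizontal. Measuring y along the incline from the free-surface line, vertical depth h = y·sinθ with sinθ = 0.848048.
The centroid of a semicircle lies 4r/(3π) = 0.551737 m from the diameter, here below the top edge, so y_c = 4.87 + 0.551737 = 5.42174 m and h_c = 5.42174 × 0.848048 = 4.5979 m.
A = πr²/2 = π × 1.3²/2 = 2.65465 m².
Resultant F = γ·h_c·A = 9.81 × 4.5979 × 2.65465 = 119.739 kN.
I_c = (π/8 − 8/(9π))·r⁴ = 0.109757 × 1.3⁴ = 0.313477 m⁴.
Centre of pressure: y_p = y_c + I_c/(y_c·A) = 5.42174 + 0.313477/(5.42174 × 2.65465) = 5.42174 + 0.0217801 = 5.44352 m along the plane.
The resultant acts 0.551737 + 0.0217801 = 0.573517 m (along the plate) below the hinge at the top edge, so the moment about the hinge is M = F × 0.573517 = 119.739 × 0.573517 = 68.6724 kN·m.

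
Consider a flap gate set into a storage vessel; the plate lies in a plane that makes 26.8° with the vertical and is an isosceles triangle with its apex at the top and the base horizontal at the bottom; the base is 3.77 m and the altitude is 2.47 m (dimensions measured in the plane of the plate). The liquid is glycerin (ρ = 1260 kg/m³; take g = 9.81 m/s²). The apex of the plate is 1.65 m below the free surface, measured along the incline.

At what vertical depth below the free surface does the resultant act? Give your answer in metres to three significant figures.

γ = ρg = 1260 × 9.81 / 1000 = 12.3606 kN/m³.
The plate makes 26.8° with the vertical, i.e. θ = 90° − 26.8° = 63.2° to the horizontal. Measuring y along the incline from the free-surface line, vertical depth h = y·sinθ with sinθ = 0.892586.
With the apex up, the centroid sits 2h/3 = 2 × 2.47/3 = 1.64667 m below the apex, so y_c = 1.65 + 1.64667 = 3.29667 m and h_c = 3.29667 × 0.892586 = 2.94256 m.
A = ½ × 3.77 × 2.47 = 4.65595 m².
Resultant F = γ·h_c·A = 12.3606 × 2.94256 × 4.65595 = 169.345 kN.
I_c = b·h³/36 = 3.77 × 2.47³/36 = 1.57808 m⁴.
Centre of pressure: y_p = y_c + I_c/(y_c·A) = 3.29667 + 1.57808/(3.29667 × 4.65595) = 3.29667 + 0.102812 = 3.39948 m along the plane.
Vertically, h_p = y_p·sinθ = 3.39948 × 0.892586 = 3.03433 m.

h_p = 3.03 m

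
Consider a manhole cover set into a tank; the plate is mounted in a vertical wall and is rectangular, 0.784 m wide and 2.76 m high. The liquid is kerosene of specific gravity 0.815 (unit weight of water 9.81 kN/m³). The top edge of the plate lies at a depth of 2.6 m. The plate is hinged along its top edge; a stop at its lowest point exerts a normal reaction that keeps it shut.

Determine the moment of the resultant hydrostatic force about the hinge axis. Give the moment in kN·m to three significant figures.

M ≈ 106 kN·m

γ = 0.815 × 9.81 = 7.99515 kN/m³.
The centroid lies 2.76/2 = 1.38 m below the top edge, so the centroid depth is h_c = 2.6 + 1.38 = 3.98 m.
A = 0.784 × 2.76 = 2.16384 m².
Resultant F = γ·h_c·A = 7.99515 × 3.98 × 2.16384 = 68.8549 kN.
I_c = b·h³/12 = 0.784 × 2.76³/12 = 1.37361 m⁴.
Centre of pressure: y_p = y_c + I_c/(y_c·A) = 3.98 + 1.37361/(3.98 × 2.16384) = 3.98 + 0.159498 = 4.1395 m along the plane.
The resultant acts 1.38 + 0.159498 = 1.5395 m (along the plate) below the hinge at the top edge, so the moment about the hinge is M = F × 1.5395 = 68.8549 × 1.5395 = 106.002 kN·m.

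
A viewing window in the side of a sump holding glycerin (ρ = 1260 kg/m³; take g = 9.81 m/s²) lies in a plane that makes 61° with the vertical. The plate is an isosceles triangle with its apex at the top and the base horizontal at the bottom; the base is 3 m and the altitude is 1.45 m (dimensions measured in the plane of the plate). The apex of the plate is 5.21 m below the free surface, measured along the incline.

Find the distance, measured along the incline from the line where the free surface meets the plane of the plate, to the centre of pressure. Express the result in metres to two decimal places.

y_p = 6.20 m

γ = ρg = 1260 × 9.81 / 1000 = 12.3606 kN/m³.
The plate makes 61° with the vertical, i.e. θ = 90° − 61° = 29° to the horizontal. Measuring y along the incline from the free-surface line, vertical depth h = y·sinθ with sinθ = 0.484810.
With the apex up, the centroid sits 2h/3 = 2 × 1.45/3 = 0.966667 m below the apex, so y_c = 5.21 + 0.966667 = 6.17667 m and h_c = 6.17667 × 0.484810 = 2.99451 m.
A = ½ × 3 × 1.45 = 2.175 m².
Resultant F = γ·h_c·A = 12.3606 × 2.99451 × 2.175 = 80.5053 kN.
I_c = b·h³/36 = 3 × 1.45³/36 = 0.254052 m⁴.
Centre of pressure: y_p = y_c + I_c/(y_c·A) = 6.17667 + 0.254052/(6.17667 × 2.175) = 6.17667 + 0.0189108 = 6.19558 m along the plane.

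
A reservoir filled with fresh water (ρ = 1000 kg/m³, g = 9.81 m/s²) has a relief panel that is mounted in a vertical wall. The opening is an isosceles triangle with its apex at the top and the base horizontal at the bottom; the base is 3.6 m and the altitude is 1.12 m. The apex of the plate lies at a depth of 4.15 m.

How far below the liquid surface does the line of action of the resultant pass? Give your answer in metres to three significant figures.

h_p = 4.91 m

γ = ρg = 1000 × 9.81 = 9810 N/m³ = 9.81 kN/m³.
With the apex up, the centroid sits 2h/3 = 2 × 1.12/3 = 0.746667 m below the apex, so the centroid depth is h_c = 4.15 + 0.746667 = 4.89667 m.
A = ½ × 3.6 × 1.12 = 2.016 m².
Resultant F = γ·h_c·A = 9.81 × 4.89667 × 2.016 = 96.8412 kN.
I_c = b·h³/36 = 3.6 × 1.12³/36 = 0.140493 m⁴.
Centre of pressure: y_p = y_c + I_c/(y_c·A) = 4.89667 + 0.140493/(4.89667 × 2.016) = 4.89667 + 0.0142319 = 4.9109 m along the plane.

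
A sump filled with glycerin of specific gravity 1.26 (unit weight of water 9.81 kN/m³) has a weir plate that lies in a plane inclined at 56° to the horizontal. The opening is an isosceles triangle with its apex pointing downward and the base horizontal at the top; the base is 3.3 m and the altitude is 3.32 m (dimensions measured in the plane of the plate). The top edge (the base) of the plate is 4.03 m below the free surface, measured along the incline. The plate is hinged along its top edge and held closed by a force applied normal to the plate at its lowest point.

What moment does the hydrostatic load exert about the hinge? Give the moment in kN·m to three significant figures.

γ = 1.26 × 9.81 = 12.3606 kN/m³.
Let θ = 56° be the plate's angle to the horizontal; measure y along the incline from where the plane meets the free surface. Vertical depth h = y·sinθ with sinθ = 0.829038.
With the apex down, the centroid sits h/3 = 3.32/3 = 1.10667 m below the base (the top edge), so y_c = 4.03 + 1.10667 = 5.13667 m and h_c = 5.13667 × 0.829038 = 4.25849 m.
A = ½ × 3.3 × 3.32 = 5.478 m².
Resultant F = γ·h_c·A = 12.3606 × 4.25849 × 5.478 = 288.348 kN.
I_c = b·h³/36 = 3.3 × 3.32³/36 = 3.35448 m⁴.
Centre of pressure: y_p = y_c + I_c/(y_c·A) = 5.13667 + 3.35448/(5.13667 × 5.478) = 5.13667 + 0.119212 = 5.25588 m along the plane.
The resultant acts 1.10667 + 0.119212 = 1.22588 m (along the plate) below the hinge at the top edge, so the moment about the hinge is M = F × 1.22588 = 288.348 × 1.22588 = 353.48 kN·m.

M ≈ 353 kN·m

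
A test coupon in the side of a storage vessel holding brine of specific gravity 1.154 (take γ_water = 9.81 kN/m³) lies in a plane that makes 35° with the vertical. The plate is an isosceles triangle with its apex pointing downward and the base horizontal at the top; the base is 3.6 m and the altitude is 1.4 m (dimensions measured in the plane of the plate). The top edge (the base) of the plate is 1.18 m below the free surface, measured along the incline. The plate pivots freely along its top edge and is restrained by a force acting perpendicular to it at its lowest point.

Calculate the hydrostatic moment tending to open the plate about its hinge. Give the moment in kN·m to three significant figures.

M ≈ 20.5 kN·m

γ = 1.154 × 9.81 = 11.32074 kN/m³.
The plate makes 35° with the vertical, i.e. θ = 90° − 35° = 55° to the horizontal. Measuring y along the incline from the free-surface line, vertical depth h = y·sinθ with sinθ = 0.819152.
With the apex down, the centroid sits h/3 = 1.4/3 = 0.466667 m below the base (the top edge), so y_c = 1.18 + 0.466667 = 1.64667 m and h_c = 1.64667 × 0.819152 = 1.34887 m.
A = ½ × 3.6 × 1.4 = 2.52 m².
Resultant F = γ·h_c·A = 11.32074 × 1.34887 × 2.52 = 38.4809 kN.
I_c = b·h³/36 = 3.6 × 1.4³/36 = 0.2744 m⁴.
Centre of pressure: y_p = y_c + I_c/(y_c·A) = 1.64667 + 0.2744/(1.64667 × 2.52) = 1.64667 + 0.0661267 = 1.7128 m along the plane.
The resultant acts 0.466667 + 0.0661267 = 0.532794 m (along the plate) below the hinge at the top edge, so the moment about the hinge is M = F × 0.532794 = 38.4809 × 0.532794 = 20.5024 kN·m.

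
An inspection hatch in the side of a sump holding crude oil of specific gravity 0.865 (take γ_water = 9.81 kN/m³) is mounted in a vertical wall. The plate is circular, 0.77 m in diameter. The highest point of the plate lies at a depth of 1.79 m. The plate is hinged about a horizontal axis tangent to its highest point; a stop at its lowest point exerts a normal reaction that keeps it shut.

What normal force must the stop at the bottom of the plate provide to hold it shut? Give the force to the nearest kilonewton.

P ≈ 4 kN

γ = 0.865 × 9.81 = 8.48565 kN/m³.
The centroid is at the centre, 0.385 m below the top of the plate, so the centroid depth is h_c = 1.79 + 0.385 = 2.175 m.
A = π(0.385)² = 0.465663 m².
Resultant F = γ·h_c·A = 8.48565 × 2.175 × 0.465663 = 8.59441 kN.
I_c = πr⁴/4 = π × 0.385⁴/4 = 0.0172557 m⁴.
Centre of pressure: y_p = y_c + I_c/(y_c·A) = 2.175 + 0.0172557/(2.175 × 0.465663) = 2.175 + 0.0170373 = 2.19204 m along the plane.
The resultant acts 0.385 + 0.0170373 = 0.402037 m (along the plate) below the hinge at the top edge, so the moment about the hinge is M = F × 0.402037 = 8.59441 × 0.402037 = 3.45527 kN·m.
A normal force at the bottom, 0.77 m from the hinge, must supply this moment: P = 3.45527/0.77 = 4.48736 kN.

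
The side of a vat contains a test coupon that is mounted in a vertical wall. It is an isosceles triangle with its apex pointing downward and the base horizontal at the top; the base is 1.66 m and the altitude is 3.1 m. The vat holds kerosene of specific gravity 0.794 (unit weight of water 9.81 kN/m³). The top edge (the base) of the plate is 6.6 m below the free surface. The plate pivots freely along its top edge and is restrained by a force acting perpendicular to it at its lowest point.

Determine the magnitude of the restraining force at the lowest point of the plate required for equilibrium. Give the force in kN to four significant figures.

γ = 0.794 × 9.81 = 7.78914 kN/m³.
With the apex down, the centroid sits h/3 = 3.1/3 = 1.03333 m below the base (the top edge), so the centroid depth is h_c = 6.6 + 1.03333 = 7.63333 m.
A = ½ × 1.66 × 3.1 = 2.573 m².
Resultant F = γ·h_c·A = 7.78914 × 7.63333 × 2.573 = 152.983 kN.
I_c = b·h³/36 = 1.66 × 3.1³/36 = 1.3737 m⁴.
Centre of pressure: y_p = y_c + I_c/(y_c·A) = 7.63333 + 1.3737/(7.63333 × 2.573) = 7.63333 + 0.069942 = 7.70327 m along the plane.
The resultant acts 1.03333 + 0.069942 = 1.10327 m (along the plate) below the hinge at the top edge, so the moment about the hinge is M = F × 1.10327 = 152.983 × 1.10327 = 168.782 kN·m.
A normal force at the bottom, 3.1 m from the hinge, must supply this moment: P = 168.782/3.1 = 54.4458 kN.

P ≈ 54.45 kN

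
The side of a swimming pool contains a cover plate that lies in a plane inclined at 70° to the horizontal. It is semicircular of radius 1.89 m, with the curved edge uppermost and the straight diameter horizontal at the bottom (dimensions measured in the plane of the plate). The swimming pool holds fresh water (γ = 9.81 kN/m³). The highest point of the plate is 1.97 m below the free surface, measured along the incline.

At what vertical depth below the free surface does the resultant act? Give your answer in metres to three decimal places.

h_p = 2.950 m

γ = 9.81 kN/m³.
Let θ = 70° be the plate's angle to the horizontal; measure y along the incline from where the plane meets the free surface. Vertical depth h = y·sinθ with sinθ = 0.939693.
The centroid lies 4r/(3π) = 0.802141 m above the diameter, so r − 4r/(3π) = 1.89 − 0.802141 = 1.08786 m below the topmost point, so y_c = 1.97 + 1.08786 = 3.05786 m and h_c = 3.05786 × 0.939693 = 2.87345 m.
A = πr²/2 = π × 1.89²/2 = 5.61104 m².
Resultant F = γ·h_c·A = 9.81 × 2.87345 × 5.61104 = 158.167 kN.
I_c = (π/8 − 8/(9π))·r⁴ = 0.109757 × 1.89⁴ = 1.40049 m⁴.
Centre of pressure: y_p = y_c + I_c/(y_c·A) = 3.05786 + 1.40049/(3.05786 × 5.61104) = 3.05786 + 0.0816242 = 3.13948 m along the plane.
Vertically, h_p = y_p·sinθ = 3.13948 × 0.939693 = 2.95015 m.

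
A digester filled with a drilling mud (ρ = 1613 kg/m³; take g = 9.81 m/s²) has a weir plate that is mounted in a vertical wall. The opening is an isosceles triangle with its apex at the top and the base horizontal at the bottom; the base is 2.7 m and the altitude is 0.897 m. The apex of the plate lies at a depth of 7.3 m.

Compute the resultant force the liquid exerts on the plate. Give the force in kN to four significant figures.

F ≈ 151.3 kN

γ = ρg = 1613 × 9.81 / 1000 = 15.82353 kN/m³.
With the apex up, the centroid sits 2h/3 = 2 × 0.897/3 = 0.598 m below the apex, so the centroid depth is h_c = 7.3 + 0.598 = 7.898 m.
A = ½ × 2.7 × 0.897 = 1.21095 m².
Resultant F = γ·h_c·A = 15.82353 × 7.898 × 1.21095 = 151.338 kN.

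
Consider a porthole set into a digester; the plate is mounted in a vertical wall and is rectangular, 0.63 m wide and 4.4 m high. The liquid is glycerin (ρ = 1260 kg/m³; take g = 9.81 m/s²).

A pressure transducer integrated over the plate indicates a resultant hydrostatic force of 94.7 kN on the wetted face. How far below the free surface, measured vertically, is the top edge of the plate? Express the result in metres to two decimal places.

γ = ρg = 1260 × 9.81 / 1000 = 12.3606 kN/m³.
A = 0.63 × 4.4 = 2.772 m².
From F = γ·h_c·A, the centroid depth is h_c = 94.7/(12.3606 × 2.772) = 2.76387 m.
The centroid lies 4.4/2 = 2.2 m below the top edge, so the top edge sits at h_top = 2.76387 − 2.2 = 0.56387 m below the surface.

d_top ≈ 0.56 m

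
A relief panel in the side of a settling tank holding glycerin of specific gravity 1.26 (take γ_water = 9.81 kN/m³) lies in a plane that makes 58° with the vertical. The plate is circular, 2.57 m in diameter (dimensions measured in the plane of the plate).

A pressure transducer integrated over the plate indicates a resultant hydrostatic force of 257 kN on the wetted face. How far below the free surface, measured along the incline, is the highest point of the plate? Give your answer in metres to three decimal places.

γ = 1.26 × 9.81 = 12.3606 kN/m³.
A = π(1.285)² = 5.18748 m².
From F = γ·h_c·A, the centroid depth is h_c = 257/(12.3606 × 5.18748) = 4.00809 m.
The plate makes 58° with the vertical, i.e. θ = 90° − 58° = 32° to the horizontal. Measuring y along the incline from the free-surface line, vertical depth h = y·sinθ with sinθ = 0.529919.
Along the incline, y_c = h_c/sinθ = 4.00809/0.529919 = 7.56359 m.
The centroid is at the centre, 1.285 m below the top of the plate, so the highest point sits at y_top = 7.56359 − 1.285 = 6.27859 m along the incline.

y_top ≈ 6.279 m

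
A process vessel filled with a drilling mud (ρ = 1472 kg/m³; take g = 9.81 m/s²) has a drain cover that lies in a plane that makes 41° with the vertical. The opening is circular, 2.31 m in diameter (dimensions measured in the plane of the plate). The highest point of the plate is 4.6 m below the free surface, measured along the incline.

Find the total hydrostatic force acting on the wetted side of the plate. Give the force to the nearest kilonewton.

γ = ρg = 1472 × 9.81 / 1000 = 14.44032 kN/m³.
The plate makes 41° with the vertical, i.e. θ = 90° − 41° = 49° to the horizontal. Measuring y along the incline from the free-surface line, vertical depth h = y·sinθ with sinθ = 0.754710.
The centroid is at the centre, 1.155 m below the top of the plate, so y_c = 4.6 + 1.155 = 5.755 m and h_c = 5.755 × 0.754710 = 4.34336 m.
A = π(1.155)² = 4.19096 m².
Resultant F = γ·h_c·A = 14.44032 × 4.34336 × 4.19096 = 262.855 kN.

F ≈ 263 kN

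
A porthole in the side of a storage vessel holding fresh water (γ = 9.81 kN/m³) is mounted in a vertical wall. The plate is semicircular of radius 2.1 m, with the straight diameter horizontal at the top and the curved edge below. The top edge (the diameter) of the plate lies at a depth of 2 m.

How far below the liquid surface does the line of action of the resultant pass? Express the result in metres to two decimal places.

h_p = 3.00 m

γ = 9.81 kN/m³.
The centroid of a semicircle lies 4r/(3π) = 0.891268 m from the diameter, here below the top edge, so the centroid depth is h_c = 2 + 0.891268 = 2.89127 m.
A = πr²/2 = π × 2.1²/2 = 6.92721 m².
Resultant F = γ·h_c·A = 9.81 × 2.89127 × 6.92721 = 196.479 kN.
I_c = (π/8 − 8/(9π))·r⁴ = 0.109757 × 2.1⁴ = 2.13457 m⁴.
Centre of pressure: y_p = y_c + I_c/(y_c·A) = 2.89127 + 2.13457/(2.89127 × 6.92721) = 2.89127 + 0.106577 = 2.99785 m along the plane.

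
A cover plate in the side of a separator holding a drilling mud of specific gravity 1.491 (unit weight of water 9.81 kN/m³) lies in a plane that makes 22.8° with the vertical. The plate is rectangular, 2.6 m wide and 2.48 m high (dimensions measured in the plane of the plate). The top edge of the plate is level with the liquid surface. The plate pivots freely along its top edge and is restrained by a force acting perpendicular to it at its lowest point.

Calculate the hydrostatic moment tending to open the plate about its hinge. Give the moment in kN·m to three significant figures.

M ≈ 178 kN·m

γ = 1.491 × 9.81 = 14.62671 kN/m³.
The plate makes 22.8° with the vertical, i.e. θ = 90° − 22.8° = 67.2° to the horizontal. Measuring y along the incline from the free-surface line, vertical depth h = y·sinθ with sinθ = 0.921863.
The centroid lies 2.48/2 = 1.24 m below the top edge, so y_c = 1.24 m and h_c = 1.24 × 0.921863 = 1.14311 m.
A = 2.6 × 2.48 = 6.448 m².
Resultant F = γ·h_c·A = 14.62671 × 1.14311 × 6.448 = 107.81 kN.
I_c = b·h³/12 = 2.6 × 2.48³/12 = 3.30481 m⁴.
Centre of pressure: y_p = y_c + I_c/(y_c·A) = 1.24 + 3.30481/(1.24 × 6.448) = 1.24 + 0.413333 = 1.65333 m along the plane.
The resultant acts 1.24 + 0.413333 = 1.65333 m (along the plate) below the hinge at the top edge, so the moment about the hinge is M = F × 1.65333 = 107.81 × 1.65333 = 178.246 kN·m.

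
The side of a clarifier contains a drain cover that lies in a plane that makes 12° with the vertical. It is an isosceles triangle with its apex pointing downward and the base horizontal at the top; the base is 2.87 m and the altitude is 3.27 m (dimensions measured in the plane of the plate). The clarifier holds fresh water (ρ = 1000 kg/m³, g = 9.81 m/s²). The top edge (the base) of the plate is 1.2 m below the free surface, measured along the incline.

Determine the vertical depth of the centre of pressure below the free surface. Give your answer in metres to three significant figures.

h_p = 2.49 m

γ = ρg = 1000 × 9.81 = 9810 N/m³ = 9.81 kN/m³.
The plate makes 12° with the vertical, i.e. θ = 90° − 12° = 78° to the horizontal. Measuring y along the incline from the free-surface line, vertical depth h = y·sinθ with sinθ = 0.978148.
With the apex down, the centroid sits h/3 = 3.27/3 = 1.09 m below the base (the top edge), so y_c = 1.2 + 1.09 = 2.29 m and h_c = 2.29 × 0.978148 = 2.23996 m.
A = ½ × 2.87 × 3.27 = 4.69245 m².
Resultant F = γ·h_c·A = 9.81 × 2.23996 × 4.69245 = 103.112 kN.
I_c = b·h³/36 = 2.87 × 3.27³/36 = 2.78755 m⁴.
Centre of pressure: y_p = y_c + I_c/(y_c·A) = 2.29 + 2.78755/(2.29 × 4.69245) = 2.29 + 0.25941 = 2.54941 m along the plane.
Vertically, h_p = y_p·sinθ = 2.54941 × 0.978148 = 2.4937 m.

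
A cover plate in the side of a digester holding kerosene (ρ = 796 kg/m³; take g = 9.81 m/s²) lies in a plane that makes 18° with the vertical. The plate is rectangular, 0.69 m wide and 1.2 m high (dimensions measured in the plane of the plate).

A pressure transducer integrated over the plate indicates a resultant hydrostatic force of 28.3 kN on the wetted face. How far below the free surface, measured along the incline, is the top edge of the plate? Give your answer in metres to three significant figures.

γ = ρg = 796 × 9.81 / 1000 = 7.80876 kN/m³.
A = 0.69 × 1.2 = 0.828 m².
From F = γ·h_c·A, the centroid depth is h_c = 28.3/(7.80876 × 0.828) = 4.37697 m.
The plate makes 18° with the vertical, i.e. θ = 90° − 18° = 72° to the horizontal. Measuring y along the incline from the free-surface line, vertical depth h = y·sinθ with sinθ = 0.951057.
Along the incline, y_c = h_c/sinθ = 4.37697/0.951057 = 4.60222 m.
The centroid lies 1.2/2 = 0.6 m below the top edge, so the top edge sits at y_top = 4.60222 − 0.6 = 4.00222 m along the incline.

y_top ≈ 4.00 m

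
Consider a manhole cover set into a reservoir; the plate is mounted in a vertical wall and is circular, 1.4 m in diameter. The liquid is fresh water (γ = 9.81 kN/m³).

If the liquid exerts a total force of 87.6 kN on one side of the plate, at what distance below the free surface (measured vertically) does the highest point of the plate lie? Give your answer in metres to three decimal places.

γ = 9.81 kN/m³.
A = π(0.7)² = 1.53938 m².
From F = γ·h_c·A, the centroid depth is h_c = 87.6/(9.81 × 1.53938) = 5.80082 m.
The centroid is at the centre, 0.7 m below the top of the plate, so the highest point sits at h_top = 5.80082 − 0.7 = 5.10082 m below the surface.

d_top ≈ 5.101 m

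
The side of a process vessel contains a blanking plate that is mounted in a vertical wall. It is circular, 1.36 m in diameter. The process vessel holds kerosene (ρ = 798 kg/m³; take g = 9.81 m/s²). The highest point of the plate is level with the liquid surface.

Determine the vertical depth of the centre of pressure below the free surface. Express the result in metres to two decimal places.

γ = ρg = 798 × 9.81 / 1000 = 7.82838 kN/m³.
The centroid is at the centre, 0.68 m below the top of the plate, so the centroid depth is h_c = 0.68 m.
A = π(0.68)² = 1.45267 m².
Resultant F = γ·h_c·A = 7.82838 × 0.68 × 1.45267 = 7.733 kN.
I_c = πr⁴/4 = π × 0.68⁴/4 = 0.167929 m⁴.
Centre of pressure: y_p = y_c + I_c/(y_c·A) = 0.68 + 0.167929/(0.68 × 1.45267) = 0.68 + 0.17 = 0.85 m along the plane.

h_p = 0.85 m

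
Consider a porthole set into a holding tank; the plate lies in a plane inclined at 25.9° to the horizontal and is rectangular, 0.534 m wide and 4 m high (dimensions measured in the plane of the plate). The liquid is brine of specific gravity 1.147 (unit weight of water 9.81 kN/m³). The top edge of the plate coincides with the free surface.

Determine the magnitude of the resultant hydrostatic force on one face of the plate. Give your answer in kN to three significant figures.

F ≈ 21.0 kN

γ = 1.147 × 9.81 = 11.25207 kN/m³.
Let θ = 25.9° be the plate's angle to the horizontal; measure y along the incline from where the plane meets the free surface. Vertical depth h = y·sinθ with sinθ = 0.436802.
The centroid lies 4/2 = 2 m below the top edge, so y_c = 2 m and h_c = 2 × 0.436802 = 0.873604 m.
A = 0.534 × 4 = 2.136 m².
Resultant F = γ·h_c·A = 11.25207 × 0.873604 × 2.136 = 20.9966 kN.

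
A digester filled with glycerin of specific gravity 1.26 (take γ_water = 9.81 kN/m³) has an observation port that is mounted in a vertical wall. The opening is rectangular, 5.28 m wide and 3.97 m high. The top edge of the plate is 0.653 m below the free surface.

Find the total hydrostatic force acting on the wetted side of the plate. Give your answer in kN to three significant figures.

γ = 1.26 × 9.81 = 12.3606 kN/m³.
The centroid lies 3.97/2 = 1.985 m below the top edge, so the centroid depth is h_c = 0.653 + 1.985 = 2.638 m.
A = 5.28 × 3.97 = 20.9616 m².
Resultant F = γ·h_c·A = 12.3606 × 2.638 × 20.9616 = 683.5 kN.

F ≈ 684 kN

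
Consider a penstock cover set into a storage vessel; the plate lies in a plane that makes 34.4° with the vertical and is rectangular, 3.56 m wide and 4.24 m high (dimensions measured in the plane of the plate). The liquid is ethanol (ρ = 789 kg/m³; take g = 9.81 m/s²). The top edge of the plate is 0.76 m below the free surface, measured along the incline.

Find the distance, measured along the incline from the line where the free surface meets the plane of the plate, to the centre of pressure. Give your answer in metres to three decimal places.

y_p = 3.400 m

γ = ρg = 789 × 9.81 / 1000 = 7.74009 kN/m³.
The plate makes 34.4° with the vertical, i.e. θ = 90° − 34.4° = 55.6° to the horizontal. Measuring y along the incline from the free-surface line, vertical depth h = y·sinθ with sinθ = 0.825113.
The centroid lies 4.24/2 = 2.12 m below the top edge, so y_c = 0.76 + 2.12 = 2.88 m and h_c = 2.88 × 0.825113 = 2.37633 m.
A = 3.56 × 4.24 = 15.0944 m².
Resultant F = γ·h_c·A = 7.74009 × 2.37633 × 15.0944 = 277.631 kN.
I_c = b·h³/12 = 3.56 × 4.24³/12 = 22.6134 m⁴.
Centre of pressure: y_p = y_c + I_c/(y_c·A) = 2.88 + 22.6134/(2.88 × 15.0944) = 2.88 + 0.520185 = 3.40019 m along the plane.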